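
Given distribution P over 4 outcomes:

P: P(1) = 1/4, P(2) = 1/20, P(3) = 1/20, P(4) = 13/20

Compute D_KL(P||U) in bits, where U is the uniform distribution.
0.6638 bits

U(i) = 1/4 for all i

D_KL(P||U) = Σ P(x) log₂(P(x) / (1/4))
           = Σ P(x) log₂(P(x)) + log₂(4)
           = log₂(4) - H(P)

H(P) = -Σ P(x) log₂(P(x)):
  -P(1)·log₂(P(1)) = -(1/4)·log₂(1/4) = 0.50000
  -P(2)·log₂(P(2)) = -(1/20)·log₂(1/20) = 0.21610
  -P(3)·log₂(P(3)) = -(1/20)·log₂(1/20) = 0.21610
  -P(4)·log₂(P(4)) = -(13/20)·log₂(13/20) = 0.40397
H(P) = 0.50000 + 0.21610 + 0.21610 + 0.40397 = 1.33617 bits

log₂(4) = 2.00000 bits

D_KL(P||U) = 2.00000 - 1.33617 = 0.66383 ≈ 0.6638 bits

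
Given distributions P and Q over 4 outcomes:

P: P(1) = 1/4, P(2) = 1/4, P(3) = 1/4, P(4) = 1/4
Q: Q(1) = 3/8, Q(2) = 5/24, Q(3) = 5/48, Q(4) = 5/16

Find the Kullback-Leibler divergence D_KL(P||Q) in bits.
0.1548 bits

D_KL(P||Q) = Σ P(x) log₂(P(x)/Q(x))

Computing term by term:
  P(1)·log₂(P(1)/Q(1)) = (1/4)·log₂((1/4)/(3/8)) = -0.14624
  P(2)·log₂(P(2)/Q(2)) = (1/4)·log₂((1/4)/(5/24)) = 0.06576
  P(3)·log₂(P(3)/Q(3)) = (1/4)·log₂((1/4)/(5/48)) = 0.31576
  P(4)·log₂(P(4)/Q(4)) = (1/4)·log₂((1/4)/(5/16)) = -0.08048

D_KL(P||Q) = -0.14624 + 0.06576 + 0.31576 - 0.08048 = 0.15480 ≈ 0.1548 bits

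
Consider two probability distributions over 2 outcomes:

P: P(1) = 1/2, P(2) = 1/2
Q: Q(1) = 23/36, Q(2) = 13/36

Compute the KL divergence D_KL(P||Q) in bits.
0.0579 bits

D_KL(P||Q) = Σ P(x) log₂(P(x)/Q(x))

Computing term by term:
  P(1)·log₂(P(1)/Q(1)) = (1/2)·log₂((1/2)/(23/36)) = -0.17682
  P(2)·log₂(P(2)/Q(2)) = (1/2)·log₂((1/2)/(13/36)) = 0.23474

D_KL(P||Q) = -0.17682 + 0.23474 = 0.05792 ≈ 0.0579 bits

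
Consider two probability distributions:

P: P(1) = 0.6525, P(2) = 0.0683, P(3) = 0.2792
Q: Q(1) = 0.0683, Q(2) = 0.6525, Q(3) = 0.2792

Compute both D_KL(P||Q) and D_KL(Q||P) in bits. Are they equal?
D_KL(P||Q) = 1.9022 bits, D_KL(Q||P) = 1.9022 bits. Yes, in this case they are equal (although KL divergence is not symmetric in general).

D_KL(P||Q) = Σ P(x) log₂(P(x)/Q(x))

Computing term by term:
  P(1)·log₂(P(1)/Q(1)) = 0.6525·log₂(0.6525/0.0683) = 2.12455
  P(2)·log₂(P(2)/Q(2)) = 0.0683·log₂(0.0683/0.6525) = -0.22239
  P(3)·log₂(P(3)/Q(3)) = 0.2792·log₂(0.2792/0.2792) = 0.00000

D_KL(P||Q) = 2.12455 - 0.22239 + 0.00000 = 1.90216 ≈ 1.9022 bits

D_KL(Q||P) = Σ Q(x) log₂(Q(x)/P(x))

Computing term by term:
  Q(1)·log₂(Q(1)/P(1)) = 0.0683·log₂(0.0683/0.6525) = -0.22239
  Q(2)·log₂(Q(2)/P(2)) = 0.6525·log₂(0.6525/0.0683) = 2.12455
  Q(3)·log₂(Q(3)/P(3)) = 0.2792·log₂(0.2792/0.2792) = 0.00000

D_KL(Q||P) = -0.22239 + 2.12455 + 0.00000 = 1.90216 ≈ 1.9022 bits

These ARE equal here. Q is P with outcomes relabeled (Q(1) = P(2), Q(2) = P(1)) by a relabeling that is its own inverse, so the two sums contain exactly the same terms in a different order. This is a special case — KL divergence is not symmetric in general: D_KL(P||Q) ≠ D_KL(Q||P) for most P, Q.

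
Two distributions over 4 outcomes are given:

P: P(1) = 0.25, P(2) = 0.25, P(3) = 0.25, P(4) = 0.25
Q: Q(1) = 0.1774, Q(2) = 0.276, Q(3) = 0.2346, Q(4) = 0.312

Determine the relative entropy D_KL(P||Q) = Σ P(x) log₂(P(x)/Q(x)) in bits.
0.0311 bits

D_KL(P||Q) = Σ P(x) log₂(P(x)/Q(x))

Computing term by term:
  P(1)·log₂(P(1)/Q(1)) = 0.25·log₂(0.25/0.1774) = 0.12373
  P(2)·log₂(P(2)/Q(2)) = 0.25·log₂(0.25/0.276) = -0.03569
  P(3)·log₂(P(3)/Q(3)) = 0.25·log₂(0.25/0.2346) = 0.02293
  P(4)·log₂(P(4)/Q(4)) = 0.25·log₂(0.25/0.312) = -0.07990

D_KL(P||Q) = 0.12373 - 0.03569 + 0.02293 - 0.07990 = 0.03107 ≈ 0.0311 bits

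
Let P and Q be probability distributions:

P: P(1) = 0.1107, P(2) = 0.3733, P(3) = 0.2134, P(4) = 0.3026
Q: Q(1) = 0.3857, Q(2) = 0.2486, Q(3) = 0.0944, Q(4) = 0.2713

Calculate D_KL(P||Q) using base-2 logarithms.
0.3184 bits

D_KL(P||Q) = Σ P(x) log₂(P(x)/Q(x))

Computing term by term:
  P(1)·log₂(P(1)/Q(1)) = 0.1107·log₂(0.1107/0.3857) = -0.19935
  P(2)·log₂(P(2)/Q(2)) = 0.3733·log₂(0.3733/0.2486) = 0.21894
  P(3)·log₂(P(3)/Q(3)) = 0.2134·log₂(0.2134/0.0944) = 0.25111
  P(4)·log₂(P(4)/Q(4)) = 0.3026·log₂(0.3026/0.2713) = 0.04767

D_KL(P||Q) = -0.19935 + 0.21894 + 0.25111 + 0.04767 = 0.31837 ≈ 0.3184 bits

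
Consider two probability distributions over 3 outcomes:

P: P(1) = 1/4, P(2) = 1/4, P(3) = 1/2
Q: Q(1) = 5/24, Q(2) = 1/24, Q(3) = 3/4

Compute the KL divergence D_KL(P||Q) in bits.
0.4195 bits

D_KL(P||Q) = Σ P(x) log₂(P(x)/Q(x))

Computing term by term:
  P(1)·log₂(P(1)/Q(1)) = (1/4)·log₂((1/4)/(5/24)) = 0.06576
  P(2)·log₂(P(2)/Q(2)) = (1/4)·log₂((1/4)/(1/24)) = 0.64624
  P(3)·log₂(P(3)/Q(3)) = (1/2)·log₂((1/2)/(3/4)) = -0.29248

D_KL(P||Q) = 0.06576 + 0.64624 - 0.29248 = 0.41952 ≈ 0.4195 bits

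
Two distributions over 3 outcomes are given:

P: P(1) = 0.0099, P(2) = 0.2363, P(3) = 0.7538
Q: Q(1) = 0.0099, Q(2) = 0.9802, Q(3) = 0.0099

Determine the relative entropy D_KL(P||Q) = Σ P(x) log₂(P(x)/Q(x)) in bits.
4.2267 bits

D_KL(P||Q) = Σ P(x) log₂(P(x)/Q(x))

Computing term by term:
  P(1)·log₂(P(1)/Q(1)) = 0.0099·log₂(0.0099/0.0099) = 0.00000
  P(2)·log₂(P(2)/Q(2)) = 0.2363·log₂(0.2363/0.9802) = -0.48500
  P(3)·log₂(P(3)/Q(3)) = 0.7538·log₂(0.7538/0.0099) = 4.71171

D_KL(P||Q) = 0.00000 - 0.48500 + 4.71171 = 4.22671 ≈ 4.2267 bits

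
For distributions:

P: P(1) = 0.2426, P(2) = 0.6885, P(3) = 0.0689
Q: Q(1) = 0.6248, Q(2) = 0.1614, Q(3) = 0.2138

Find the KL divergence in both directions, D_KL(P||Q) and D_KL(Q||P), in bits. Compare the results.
D_KL(P||Q) = 0.9972 bits, D_KL(Q||P) = 0.8642 bits. D_KL(P||Q) is larger than D_KL(Q||P) by 0.1330 bits; the two directions differ.

D_KL(P||Q) = Σ P(x) log₂(P(x)/Q(x))

Computing term by term:
  P(1)·log₂(P(1)/Q(1)) = 0.2426·log₂(0.2426/0.6248) = -0.33110
  P(2)·log₂(P(2)/Q(2)) = 0.6885·log₂(0.6885/0.1614) = 1.44090
  P(3)·log₂(P(3)/Q(3)) = 0.0689·log₂(0.0689/0.2138) = -0.11256

D_KL(P||Q) = -0.33110 + 1.44090 - 0.11256 = 0.99724 ≈ 0.9972 bits

D_KL(Q||P) = Σ Q(x) log₂(Q(x)/P(x))

Computing term by term:
  Q(1)·log₂(Q(1)/P(1)) = 0.6248·log₂(0.6248/0.2426) = 0.85274
  Q(2)·log₂(Q(2)/P(2)) = 0.1614·log₂(0.1614/0.6885) = -0.33778
  Q(3)·log₂(Q(3)/P(3)) = 0.2138·log₂(0.2138/0.0689) = 0.34928

D_KL(Q||P) = 0.85274 - 0.33778 + 0.34928 = 0.86424 ≈ 0.8642 bits

These are NOT equal (difference: 0.1330 bits). KL divergence is asymmetric: D_KL(P||Q) ≠ D_KL(Q||P) in general.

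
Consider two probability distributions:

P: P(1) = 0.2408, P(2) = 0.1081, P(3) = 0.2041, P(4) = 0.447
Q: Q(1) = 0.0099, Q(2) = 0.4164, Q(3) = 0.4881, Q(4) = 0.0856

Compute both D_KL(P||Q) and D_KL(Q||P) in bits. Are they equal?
D_KL(P||Q) = 1.7076 bits, D_KL(Q||P) = 1.1744 bits. No, they are not equal.

D_KL(P||Q) = Σ P(x) log₂(P(x)/Q(x))

Computing term by term:
  P(1)·log₂(P(1)/Q(1)) = 0.2408·log₂(0.2408/0.0099) = 1.10871
  P(2)·log₂(P(2)/Q(2)) = 0.1081·log₂(0.1081/0.4164) = -0.21032
  P(3)·log₂(P(3)/Q(3)) = 0.2041·log₂(0.2041/0.4881) = -0.25674
  P(4)·log₂(P(4)/Q(4)) = 0.447·log₂(0.447/0.0856) = 1.06591

D_KL(P||Q) = 1.10871 - 0.21032 - 0.25674 + 1.06591 = 1.70756 ≈ 1.7076 bits

D_KL(Q||P) = Σ Q(x) log₂(Q(x)/P(x))

Computing term by term:
  Q(1)·log₂(Q(1)/P(1)) = 0.0099·log₂(0.0099/0.2408) = -0.04558
  Q(2)·log₂(Q(2)/P(2)) = 0.4164·log₂(0.4164/0.1081) = 0.81015
  Q(3)·log₂(Q(3)/P(3)) = 0.4881·log₂(0.4881/0.2041) = 0.61398
  Q(4)·log₂(Q(4)/P(4)) = 0.0856·log₂(0.0856/0.447) = -0.20412

D_KL(Q||P) = -0.04558 + 0.81015 + 0.61398 - 0.20412 = 1.17443 ≈ 1.1744 bits

These are NOT equal (difference: 0.5332 bits). KL divergence is asymmetric: D_KL(P||Q) ≠ D_KL(Q||P) in general.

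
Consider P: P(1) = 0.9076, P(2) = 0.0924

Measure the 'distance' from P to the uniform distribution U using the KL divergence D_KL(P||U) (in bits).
0.5556 bits

U(i) = 1/2 for all i

D_KL(P||U) = Σ P(x) log₂(P(x) / (1/2))
           = Σ P(x) log₂(P(x)) + log₂(2)
           = log₂(2) - H(P)

H(P) = -Σ P(x) log₂(P(x)):
  -P(1)·log₂(P(1)) = -(0.9076)·log₂(0.9076) = 0.12695
  -P(2)·log₂(P(2)) = -(0.0924)·log₂(0.0924) = 0.31748
H(P) = 0.12695 + 0.31748 = 0.44443 bits

log₂(2) = 1.00000 bits

D_KL(P||U) = 1.00000 - 0.44443 = 0.55557 ≈ 0.5556 bits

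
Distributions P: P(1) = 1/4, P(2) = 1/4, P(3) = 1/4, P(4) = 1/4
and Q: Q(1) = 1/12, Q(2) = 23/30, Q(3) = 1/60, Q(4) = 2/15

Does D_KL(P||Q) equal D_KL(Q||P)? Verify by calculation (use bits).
D_KL(P||Q) = 1.1955 bits, D_KL(Q||P) = 0.9213 bits. No — D_KL(P||Q) ≠ D_KL(Q||P) for this pair.

D_KL(P||Q) = Σ P(x) log₂(P(x)/Q(x))

Computing term by term:
  P(1)·log₂(P(1)/Q(1)) = (1/4)·log₂((1/4)/(1/12)) = 0.39624
  P(2)·log₂(P(2)/Q(2)) = (1/4)·log₂((1/4)/(23/30)) = -0.40417
  P(3)·log₂(P(3)/Q(3)) = (1/4)·log₂((1/4)/(1/60)) = 0.97672
  P(4)·log₂(P(4)/Q(4)) = (1/4)·log₂((1/4)/(2/15)) = 0.22672

D_KL(P||Q) = 0.39624 - 0.40417 + 0.97672 + 0.22672 = 1.19551 ≈ 1.1955 bits

D_KL(Q||P) = Σ Q(x) log₂(Q(x)/P(x))

Computing term by term:
  Q(1)·log₂(Q(1)/P(1)) = (1/12)·log₂((1/12)/(1/4)) = -0.13208
  Q(2)·log₂(Q(2)/P(2)) = (23/30)·log₂((23/30)/(1/4)) = 1.23945
  Q(3)·log₂(Q(3)/P(3)) = (1/60)·log₂((1/60)/(1/4)) = -0.06511
  Q(4)·log₂(Q(4)/P(4)) = (2/15)·log₂((2/15)/(1/4)) = -0.12092

D_KL(Q||P) = -0.13208 + 1.23945 - 0.06511 - 0.12092 = 0.92134 ≈ 0.9213 bits

These are NOT equal (difference: 0.2742 bits). KL divergence is asymmetric: D_KL(P||Q) ≠ D_KL(Q||P) in general.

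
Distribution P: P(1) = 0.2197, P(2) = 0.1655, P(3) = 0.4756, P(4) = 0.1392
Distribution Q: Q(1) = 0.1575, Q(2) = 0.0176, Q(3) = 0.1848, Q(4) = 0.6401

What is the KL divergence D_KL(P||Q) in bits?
0.9828 bits

D_KL(P||Q) = Σ P(x) log₂(P(x)/Q(x))

Computing term by term:
  P(1)·log₂(P(1)/Q(1)) = 0.2197·log₂(0.2197/0.1575) = 0.10550
  P(2)·log₂(P(2)/Q(2)) = 0.1655·log₂(0.1655/0.0176) = 0.53509
  P(3)·log₂(P(3)/Q(3)) = 0.4756·log₂(0.4756/0.1848) = 0.64862
  P(4)·log₂(P(4)/Q(4)) = 0.1392·log₂(0.1392/0.6401) = -0.30640

D_KL(P||Q) = 0.10550 + 0.53509 + 0.64862 - 0.30640 = 0.98281 ≈ 0.9828 bits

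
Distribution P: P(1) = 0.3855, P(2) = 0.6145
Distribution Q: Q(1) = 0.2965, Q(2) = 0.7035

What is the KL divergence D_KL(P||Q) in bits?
0.0261 bits

D_KL(P||Q) = Σ P(x) log₂(P(x)/Q(x))

Computing term by term:
  P(1)·log₂(P(1)/Q(1)) = 0.3855·log₂(0.3855/0.2965) = 0.14599
  P(2)·log₂(P(2)/Q(2)) = 0.6145·log₂(0.6145/0.7035) = -0.11991

D_KL(P||Q) = 0.14599 - 0.11991 = 0.02608 ≈ 0.0261 bits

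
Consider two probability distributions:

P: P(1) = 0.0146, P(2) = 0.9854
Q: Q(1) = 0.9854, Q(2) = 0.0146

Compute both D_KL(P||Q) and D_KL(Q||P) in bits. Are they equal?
D_KL(P||Q) = 5.8992 bits, D_KL(Q||P) = 5.8992 bits. Yes, in this case they are equal (although KL divergence is not symmetric in general).

D_KL(P||Q) = Σ P(x) log₂(P(x)/Q(x))

Computing term by term:
  P(1)·log₂(P(1)/Q(1)) = 0.0146·log₂(0.0146/0.9854) = -0.08872
  P(2)·log₂(P(2)/Q(2)) = 0.9854·log₂(0.9854/0.0146) = 5.98795

D_KL(P||Q) = -0.08872 + 5.98795 = 5.89923 ≈ 5.8992 bits

D_KL(Q||P) = Σ Q(x) log₂(Q(x)/P(x))

Computing term by term:
  Q(1)·log₂(Q(1)/P(1)) = 0.9854·log₂(0.9854/0.0146) = 5.98795
  Q(2)·log₂(Q(2)/P(2)) = 0.0146·log₂(0.0146/0.9854) = -0.08872

D_KL(Q||P) = 5.98795 - 0.08872 = 5.89923 ≈ 5.8992 bits

These ARE equal here. Q is P with outcomes relabeled (Q(1) = P(2), Q(2) = P(1)) by a relabeling that is its own inverse, so the two sums contain exactly the same terms in a different order. This is a special case — KL divergence is not symmetric in general: D_KL(P||Q) ≠ D_KL(Q||P) for most P, Q.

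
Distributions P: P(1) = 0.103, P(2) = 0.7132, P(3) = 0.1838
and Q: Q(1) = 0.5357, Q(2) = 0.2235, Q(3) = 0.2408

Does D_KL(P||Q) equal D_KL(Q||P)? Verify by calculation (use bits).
D_KL(P||Q) = 0.8773 bits, D_KL(Q||P) = 0.9940 bits. No — D_KL(P||Q) ≠ D_KL(Q||P) for this pair.

D_KL(P||Q) = Σ P(x) log₂(P(x)/Q(x))

Computing term by term:
  P(1)·log₂(P(1)/Q(1)) = 0.103·log₂(0.103/0.5357) = -0.24501
  P(2)·log₂(P(2)/Q(2)) = 0.7132·log₂(0.7132/0.2235) = 1.19392
  P(3)·log₂(P(3)/Q(3)) = 0.1838·log₂(0.1838/0.2408) = -0.07163

D_KL(P||Q) = -0.24501 + 1.19392 - 0.07163 = 0.87728 ≈ 0.8773 bits

D_KL(Q||P) = Σ Q(x) log₂(Q(x)/P(x))

Computing term by term:
  Q(1)·log₂(Q(1)/P(1)) = 0.5357·log₂(0.5357/0.103) = 1.27431
  Q(2)·log₂(Q(2)/P(2)) = 0.2235·log₂(0.2235/0.7132) = -0.37415
  Q(3)·log₂(Q(3)/P(3)) = 0.2408·log₂(0.2408/0.1838) = 0.09384

D_KL(Q||P) = 1.27431 - 0.37415 + 0.09384 = 0.99400 ≈ 0.9940 bits

These are NOT equal (difference: 0.1167 bits). KL divergence is asymmetric: D_KL(P||Q) ≠ D_KL(Q||P) in general.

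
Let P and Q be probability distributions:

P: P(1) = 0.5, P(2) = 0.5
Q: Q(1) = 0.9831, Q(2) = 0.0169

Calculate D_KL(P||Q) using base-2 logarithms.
1.9557 bits

D_KL(P||Q) = Σ P(x) log₂(P(x)/Q(x))

Computing term by term:
  P(1)·log₂(P(1)/Q(1)) = 0.5·log₂(0.5/0.9831) = -0.48771
  P(2)·log₂(P(2)/Q(2)) = 0.5·log₂(0.5/0.0169) = 2.44342

D_KL(P||Q) = -0.48771 + 2.44342 = 1.95571 ≈ 1.9557 bits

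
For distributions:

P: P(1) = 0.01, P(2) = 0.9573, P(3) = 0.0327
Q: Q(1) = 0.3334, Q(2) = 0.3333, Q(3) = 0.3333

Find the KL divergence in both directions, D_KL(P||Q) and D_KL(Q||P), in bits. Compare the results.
D_KL(P||Q) = 1.2970 bits, D_KL(Q||P) = 2.2958 bits. D_KL(Q||P) is larger than D_KL(P||Q) by 0.9988 bits; the two directions differ.

D_KL(P||Q) = Σ P(x) log₂(P(x)/Q(x))

Computing term by term:
  P(1)·log₂(P(1)/Q(1)) = 0.01·log₂(0.01/0.3334) = -0.05059
  P(2)·log₂(P(2)/Q(2)) = 0.9573·log₂(0.9573/0.3333) = 1.45715
  P(3)·log₂(P(3)/Q(3)) = 0.0327·log₂(0.0327/0.3333) = -0.10953

D_KL(P||Q) = -0.05059 + 1.45715 - 0.10953 = 1.29703 ≈ 1.2970 bits

D_KL(Q||P) = Σ Q(x) log₂(Q(x)/P(x))

Computing term by term:
  Q(1)·log₂(Q(1)/P(1)) = 0.3334·log₂(0.3334/0.01) = 1.68673
  Q(2)·log₂(Q(2)/P(2)) = 0.3333·log₂(0.3333/0.9573) = -0.50733
  Q(3)·log₂(Q(3)/P(3)) = 0.3333·log₂(0.3333/0.0327) = 1.11637

D_KL(Q||P) = 1.68673 - 0.50733 + 1.11637 = 2.29577 ≈ 2.2958 bits

These are NOT equal (difference: 0.9988 bits). KL divergence is asymmetric: D_KL(P||Q) ≠ D_KL(Q||P) in general.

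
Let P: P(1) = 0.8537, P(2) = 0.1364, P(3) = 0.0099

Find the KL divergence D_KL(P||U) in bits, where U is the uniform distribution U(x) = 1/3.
0.9322 bits

U(i) = 1/3 for all i

D_KL(P||U) = Σ P(x) log₂(P(x) / (1/3))
           = Σ P(x) log₂(P(x)) + log₂(3)
           = log₂(3) - H(P)

H(P) = -Σ P(x) log₂(P(x)):
  -P(1)·log₂(P(1)) = -(0.8537)·log₂(0.8537) = 0.19481
  -P(2)·log₂(P(2)) = -(0.1364)·log₂(0.1364) = 0.39203
  -P(3)·log₂(P(3)) = -(0.0099)·log₂(0.0099) = 0.06592
H(P) = 0.19481 + 0.39203 + 0.06592 = 0.65276 bits

log₂(3) = 1.58496 bits

D_KL(P||U) = 1.58496 - 0.65276 = 0.93220 ≈ 0.9322 bits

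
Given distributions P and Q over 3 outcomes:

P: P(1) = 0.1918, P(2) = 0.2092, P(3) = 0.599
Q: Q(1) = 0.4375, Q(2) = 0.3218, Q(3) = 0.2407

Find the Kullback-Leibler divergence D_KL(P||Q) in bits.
0.4297 bits

D_KL(P||Q) = Σ P(x) log₂(P(x)/Q(x))

Computing term by term:
  P(1)·log₂(P(1)/Q(1)) = 0.1918·log₂(0.1918/0.4375) = -0.22818
  P(2)·log₂(P(2)/Q(2)) = 0.2092·log₂(0.2092/0.3218) = -0.12997
  P(3)·log₂(P(3)/Q(3)) = 0.599·log₂(0.599/0.2407) = 0.78788

D_KL(P||Q) = -0.22818 - 0.12997 + 0.78788 = 0.42973 ≈ 0.4297 bits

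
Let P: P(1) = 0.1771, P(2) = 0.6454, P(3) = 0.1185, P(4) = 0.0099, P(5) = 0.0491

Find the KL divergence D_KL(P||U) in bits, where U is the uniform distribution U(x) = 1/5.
0.8279 bits

U(i) = 1/5 for all i

D_KL(P||U) = Σ P(x) log₂(P(x) / (1/5))
           = Σ P(x) log₂(P(x)) + log₂(5)
           = log₂(5) - H(P)

H(P) = -Σ P(x) log₂(P(x)):
  -P(1)·log₂(P(1)) = -(0.1771)·log₂(0.1771) = 0.44228
  -P(2)·log₂(P(2)) = -(0.6454)·log₂(0.6454) = 0.40772
  -P(3)·log₂(P(3)) = -(0.1185)·log₂(0.1185) = 0.36463
  -P(4)·log₂(P(4)) = -(0.0099)·log₂(0.0099) = 0.06592
  -P(5)·log₂(P(5)) = -(0.0491)·log₂(0.0491) = 0.21349
H(P) = 0.44228 + 0.40772 + 0.36463 + 0.06592 + 0.21349 = 1.49404 bits

log₂(5) = 2.32193 bits

D_KL(P||U) = 2.32193 - 1.49404 = 0.82789 ≈ 0.8279 bits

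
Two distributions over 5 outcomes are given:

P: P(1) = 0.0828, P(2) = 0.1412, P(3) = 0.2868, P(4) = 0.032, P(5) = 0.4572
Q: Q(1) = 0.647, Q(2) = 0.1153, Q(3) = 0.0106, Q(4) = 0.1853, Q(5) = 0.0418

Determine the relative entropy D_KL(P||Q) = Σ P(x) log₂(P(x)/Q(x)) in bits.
2.6571 bits

D_KL(P||Q) = Σ P(x) log₂(P(x)/Q(x))

Computing term by term:
  P(1)·log₂(P(1)/Q(1)) = 0.0828·log₂(0.0828/0.647) = -0.24559
  P(2)·log₂(P(2)/Q(2)) = 0.1412·log₂(0.1412/0.1153) = 0.04128
  P(3)·log₂(P(3)/Q(3)) = 0.2868·log₂(0.2868/0.0106) = 1.36457
  P(4)·log₂(P(4)/Q(4)) = 0.032·log₂(0.032/0.1853) = -0.08108
  P(5)·log₂(P(5)/Q(5)) = 0.4572·log₂(0.4572/0.0418) = 1.57791

D_KL(P||Q) = -0.24559 + 0.04128 + 1.36457 - 0.08108 + 1.57791 = 2.65709 ≈ 2.6571 bits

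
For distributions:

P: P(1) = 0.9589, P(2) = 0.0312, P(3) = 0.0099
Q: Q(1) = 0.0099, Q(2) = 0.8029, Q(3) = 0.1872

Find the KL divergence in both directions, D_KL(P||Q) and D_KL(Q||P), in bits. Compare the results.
D_KL(P||Q) = 6.1385 bits, D_KL(Q||P) = 4.4907 bits. D_KL(P||Q) is larger than D_KL(Q||P) by 1.6478 bits; the two directions differ.

D_KL(P||Q) = Σ P(x) log₂(P(x)/Q(x))

Computing term by term:
  P(1)·log₂(P(1)/Q(1)) = 0.9589·log₂(0.9589/0.0099) = 6.32664
  P(2)·log₂(P(2)/Q(2)) = 0.0312·log₂(0.0312/0.8029) = -0.14619
  P(3)·log₂(P(3)/Q(3)) = 0.0099·log₂(0.0099/0.1872) = -0.04199

D_KL(P||Q) = 6.32664 - 0.14619 - 0.04199 = 6.13846 ≈ 6.1385 bits

D_KL(Q||P) = Σ Q(x) log₂(Q(x)/P(x))

Computing term by term:
  Q(1)·log₂(Q(1)/P(1)) = 0.0099·log₂(0.0099/0.9589) = -0.06532
  Q(2)·log₂(Q(2)/P(2)) = 0.8029·log₂(0.8029/0.0312) = 3.76207
  Q(3)·log₂(Q(3)/P(3)) = 0.1872·log₂(0.1872/0.0099) = 0.79392

D_KL(Q||P) = -0.06532 + 3.76207 + 0.79392 = 4.49067 ≈ 4.4907 bits

These are NOT equal (difference: 1.6478 bits). KL divergence is asymmetric: D_KL(P||Q) ≠ D_KL(Q||P) in general.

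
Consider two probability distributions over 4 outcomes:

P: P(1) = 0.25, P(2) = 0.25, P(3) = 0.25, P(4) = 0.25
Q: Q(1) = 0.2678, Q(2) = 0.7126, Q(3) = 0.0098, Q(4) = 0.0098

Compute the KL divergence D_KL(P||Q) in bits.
1.9339 bits

D_KL(P||Q) = Σ P(x) log₂(P(x)/Q(x))

Computing term by term:
  P(1)·log₂(P(1)/Q(1)) = 0.25·log₂(0.25/0.2678) = -0.02481
  P(2)·log₂(P(2)/Q(2)) = 0.25·log₂(0.25/0.7126) = -0.37779
  P(3)·log₂(P(3)/Q(3)) = 0.25·log₂(0.25/0.0098) = 1.16825
  P(4)·log₂(P(4)/Q(4)) = 0.25·log₂(0.25/0.0098) = 1.16825

D_KL(P||Q) = -0.02481 - 0.37779 + 1.16825 + 1.16825 = 1.93390 ≈ 1.9339 bits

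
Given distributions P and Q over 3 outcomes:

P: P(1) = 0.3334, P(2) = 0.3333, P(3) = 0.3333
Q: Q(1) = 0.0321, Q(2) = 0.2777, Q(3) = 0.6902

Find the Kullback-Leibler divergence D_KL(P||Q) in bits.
0.8635 bits

D_KL(P||Q) = Σ P(x) log₂(P(x)/Q(x))

Computing term by term:
  P(1)·log₂(P(1)/Q(1)) = 0.3334·log₂(0.3334/0.0321) = 1.12576
  P(2)·log₂(P(2)/Q(2)) = 0.3333·log₂(0.3333/0.2777) = 0.08776
  P(3)·log₂(P(3)/Q(3)) = 0.3333·log₂(0.3333/0.6902) = -0.35003

D_KL(P||Q) = 1.12576 + 0.08776 - 0.35003 = 0.86349 ≈ 0.8635 bits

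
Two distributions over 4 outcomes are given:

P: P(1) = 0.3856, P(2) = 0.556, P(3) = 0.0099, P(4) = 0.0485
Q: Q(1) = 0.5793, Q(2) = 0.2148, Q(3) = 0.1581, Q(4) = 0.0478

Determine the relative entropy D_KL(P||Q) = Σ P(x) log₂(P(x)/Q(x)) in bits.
0.4979 bits

D_KL(P||Q) = Σ P(x) log₂(P(x)/Q(x))

Computing term by term:
  P(1)·log₂(P(1)/Q(1)) = 0.3856·log₂(0.3856/0.5793) = -0.22643
  P(2)·log₂(P(2)/Q(2)) = 0.556·log₂(0.556/0.2148) = 0.76288
  P(3)·log₂(P(3)/Q(3)) = 0.0099·log₂(0.0099/0.1581) = -0.03957
  P(4)·log₂(P(4)/Q(4)) = 0.0485·log₂(0.0485/0.0478) = 0.00102

D_KL(P||Q) = -0.22643 + 0.76288 - 0.03957 + 0.00102 = 0.49790 ≈ 0.4979 bits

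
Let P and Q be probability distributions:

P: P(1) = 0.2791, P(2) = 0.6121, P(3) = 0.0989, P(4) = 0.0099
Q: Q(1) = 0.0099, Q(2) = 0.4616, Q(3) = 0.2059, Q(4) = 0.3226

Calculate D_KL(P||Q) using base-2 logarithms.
1.4393 bits

D_KL(P||Q) = Σ P(x) log₂(P(x)/Q(x))

Computing term by term:
  P(1)·log₂(P(1)/Q(1)) = 0.2791·log₂(0.2791/0.0099) = 1.34448
  P(2)·log₂(P(2)/Q(2)) = 0.6121·log₂(0.6121/0.4616) = 0.24920
  P(3)·log₂(P(3)/Q(3)) = 0.0989·log₂(0.0989/0.2059) = -0.10463
  P(4)·log₂(P(4)/Q(4)) = 0.0099·log₂(0.0099/0.3226) = -0.04976

D_KL(P||Q) = 1.34448 + 0.24920 - 0.10463 - 0.04976 = 1.43929 ≈ 1.4393 bits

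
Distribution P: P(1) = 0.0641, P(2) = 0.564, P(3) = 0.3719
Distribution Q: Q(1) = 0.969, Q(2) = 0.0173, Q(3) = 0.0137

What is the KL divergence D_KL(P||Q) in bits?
4.3552 bits

D_KL(P||Q) = Σ P(x) log₂(P(x)/Q(x))

Computing term by term:
  P(1)·log₂(P(1)/Q(1)) = 0.0641·log₂(0.0641/0.969) = -0.25115
  P(2)·log₂(P(2)/Q(2)) = 0.564·log₂(0.564/0.0173) = 2.83514
  P(3)·log₂(P(3)/Q(3)) = 0.3719·log₂(0.3719/0.0137) = 1.77124

D_KL(P||Q) = -0.25115 + 2.83514 + 1.77124 = 4.35523 ≈ 4.3552 bits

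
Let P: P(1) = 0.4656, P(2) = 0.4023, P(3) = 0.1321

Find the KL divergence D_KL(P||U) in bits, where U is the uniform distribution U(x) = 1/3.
0.1572 bits

U(i) = 1/3 for all i

D_KL(P||U) = Σ P(x) log₂(P(x) / (1/3))
           = Σ P(x) log₂(P(x)) + log₂(3)
           = log₂(3) - H(P)

H(P) = -Σ P(x) log₂(P(x)):
  -P(1)·log₂(P(1)) = -(0.4656)·log₂(0.4656) = 0.51348
  -P(2)·log₂(P(2)) = -(0.4023)·log₂(0.4023) = 0.52848
  -P(3)·log₂(P(3)) = -(0.1321)·log₂(0.1321) = 0.38577
H(P) = 0.51348 + 0.52848 + 0.38577 = 1.42773 bits

log₂(3) = 1.58496 bits

D_KL(P||U) = 1.58496 - 1.42773 = 0.15723 ≈ 0.1572 bits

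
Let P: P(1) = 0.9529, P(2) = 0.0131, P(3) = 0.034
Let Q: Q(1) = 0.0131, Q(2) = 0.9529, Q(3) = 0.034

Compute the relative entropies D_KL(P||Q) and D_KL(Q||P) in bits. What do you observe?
D_KL(P||Q) = 5.8124 bits, D_KL(Q||P) = 5.8124 bits. The two directions give the same value here, because Q is a self-inverse relabeling of P; in general KL divergence is asymmetric.

D_KL(P||Q) = Σ P(x) log₂(P(x)/Q(x))

Computing term by term:
  P(1)·log₂(P(1)/Q(1)) = 0.9529·log₂(0.9529/0.0131) = 5.89339
  P(2)·log₂(P(2)/Q(2)) = 0.0131·log₂(0.0131/0.9529) = -0.08102
  P(3)·log₂(P(3)/Q(3)) = 0.034·log₂(0.034/0.034) = 0.00000

D_KL(P||Q) = 5.89339 - 0.08102 + 0.00000 = 5.81237 ≈ 5.8124 bits

D_KL(Q||P) = Σ Q(x) log₂(Q(x)/P(x))

Computing term by term:
  Q(1)·log₂(Q(1)/P(1)) = 0.0131·log₂(0.0131/0.9529) = -0.08102
  Q(2)·log₂(Q(2)/P(2)) = 0.9529·log₂(0.9529/0.0131) = 5.89339
  Q(3)·log₂(Q(3)/P(3)) = 0.034·log₂(0.034/0.034) = 0.00000

D_KL(Q||P) = -0.08102 + 5.89339 + 0.00000 = 5.81237 ≈ 5.8124 bits

These ARE equal here. Q is P with outcomes relabeled (Q(1) = P(2), Q(2) = P(1)) by a relabeling that is its own inverse, so the two sums contain exactly the same terms in a different order. This is a special case — KL divergence is not symmetric in general: D_KL(P||Q) ≠ D_KL(Q||P) for most P, Q.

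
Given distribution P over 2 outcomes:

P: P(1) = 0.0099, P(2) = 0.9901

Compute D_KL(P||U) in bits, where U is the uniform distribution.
0.9199 bits

U(i) = 1/2 for all i

D_KL(P||U) = Σ P(x) log₂(P(x) / (1/2))
           = Σ P(x) log₂(P(x)) + log₂(2)
           = log₂(2) - H(P)

H(P) = -Σ P(x) log₂(P(x)):
  -P(1)·log₂(P(1)) = -(0.0099)·log₂(0.0099) = 0.06592
  -P(2)·log₂(P(2)) = -(0.9901)·log₂(0.9901) = 0.01421
H(P) = 0.06592 + 0.01421 = 0.08013 bits

log₂(2) = 1.00000 bits

D_KL(P||U) = 1.00000 - 0.08013 = 0.91987 ≈ 0.9199 bits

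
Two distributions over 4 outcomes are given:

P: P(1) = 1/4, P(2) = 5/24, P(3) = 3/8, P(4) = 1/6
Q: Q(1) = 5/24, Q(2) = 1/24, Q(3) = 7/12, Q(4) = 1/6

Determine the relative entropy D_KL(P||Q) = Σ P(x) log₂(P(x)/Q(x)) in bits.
0.3105 bits

D_KL(P||Q) = Σ P(x) log₂(P(x)/Q(x))

Computing term by term:
  P(1)·log₂(P(1)/Q(1)) = (1/4)·log₂((1/4)/(5/24)) = 0.06576
  P(2)·log₂(P(2)/Q(2)) = (5/24)·log₂((5/24)/(1/24)) = 0.48374
  P(3)·log₂(P(3)/Q(3)) = (3/8)·log₂((3/8)/(7/12)) = -0.23904
  P(4)·log₂(P(4)/Q(4)) = (1/6)·log₂((1/6)/(1/6)) = 0.00000

D_KL(P||Q) = 0.06576 + 0.48374 - 0.23904 + 0.00000 = 0.31046 ≈ 0.3105 bits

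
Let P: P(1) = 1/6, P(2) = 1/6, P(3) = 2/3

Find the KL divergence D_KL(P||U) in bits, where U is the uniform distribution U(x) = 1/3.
0.3333 bits

U(i) = 1/3 for all i

D_KL(P||U) = Σ P(x) log₂(P(x) / (1/3))
           = Σ P(x) log₂(P(x)) + log₂(3)
           = log₂(3) - H(P)

H(P) = -Σ P(x) log₂(P(x)):
  -P(1)·log₂(P(1)) = -(1/6)·log₂(1/6) = 0.43083
  -P(2)·log₂(P(2)) = -(1/6)·log₂(1/6) = 0.43083
  -P(3)·log₂(P(3)) = -(2/3)·log₂(2/3) = 0.38998
H(P) = 0.43083 + 0.43083 + 0.38998 = 1.25164 bits

log₂(3) = 1.58496 bits

D_KL(P||U) = 1.58496 - 1.25164 = 0.33332 ≈ 0.3333 bits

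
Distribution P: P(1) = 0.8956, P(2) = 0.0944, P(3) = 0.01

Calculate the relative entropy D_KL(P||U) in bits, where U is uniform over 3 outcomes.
1.0546 bits

U(i) = 1/3 for all i

D_KL(P||U) = Σ P(x) log₂(P(x) / (1/3))
           = Σ P(x) log₂(P(x)) + log₂(3)
           = log₂(3) - H(P)

H(P) = -Σ P(x) log₂(P(x)):
  -P(1)·log₂(P(1)) = -(0.8956)·log₂(0.8956) = 0.14247
  -P(2)·log₂(P(2)) = -(0.0944)·log₂(0.0944) = 0.32144
  -P(3)·log₂(P(3)) = -(0.01)·log₂(0.01) = 0.06644
H(P) = 0.14247 + 0.32144 + 0.06644 = 0.53035 bits

log₂(3) = 1.58496 bits

D_KL(P||U) = 1.58496 - 0.53035 = 1.05461 ≈ 1.0546 bits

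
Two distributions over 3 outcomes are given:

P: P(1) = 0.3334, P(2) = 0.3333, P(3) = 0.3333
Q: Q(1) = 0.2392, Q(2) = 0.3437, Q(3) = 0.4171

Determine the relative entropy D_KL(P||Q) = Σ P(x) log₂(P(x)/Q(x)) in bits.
0.0371 bits

D_KL(P||Q) = Σ P(x) log₂(P(x)/Q(x))

Computing term by term:
  P(1)·log₂(P(1)/Q(1)) = 0.3334·log₂(0.3334/0.2392) = 0.15971
  P(2)·log₂(P(2)/Q(2)) = 0.3333·log₂(0.3333/0.3437) = -0.01477
  P(3)·log₂(P(3)/Q(3)) = 0.3333·log₂(0.3333/0.4171) = -0.10785

D_KL(P||Q) = 0.15971 - 0.01477 - 0.10785 = 0.03709 ≈ 0.0371 bits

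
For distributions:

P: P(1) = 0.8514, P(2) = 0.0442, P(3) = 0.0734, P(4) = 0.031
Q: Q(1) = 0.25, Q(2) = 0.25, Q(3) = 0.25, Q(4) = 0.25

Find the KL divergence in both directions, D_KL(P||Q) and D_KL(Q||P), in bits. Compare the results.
D_KL(P||Q) = 1.1716 bits, D_KL(Q||P) = 1.3779 bits. D_KL(Q||P) is larger than D_KL(P||Q) by 0.2063 bits; the two directions differ.

D_KL(P||Q) = Σ P(x) log₂(P(x)/Q(x))

Computing term by term:
  P(1)·log₂(P(1)/Q(1)) = 0.8514·log₂(0.8514/0.25) = 1.50520
  P(2)·log₂(P(2)/Q(2)) = 0.0442·log₂(0.0442/0.25) = -0.11049
  P(3)·log₂(P(3)/Q(3)) = 0.0734·log₂(0.0734/0.25) = -0.12978
  P(4)·log₂(P(4)/Q(4)) = 0.031·log₂(0.031/0.25) = -0.09336

D_KL(P||Q) = 1.50520 - 0.11049 - 0.12978 - 0.09336 = 1.17157 ≈ 1.1716 bits

D_KL(Q||P) = Σ Q(x) log₂(Q(x)/P(x))

Computing term by term:
  Q(1)·log₂(Q(1)/P(1)) = 0.25·log₂(0.25/0.8514) = -0.44198
  Q(2)·log₂(Q(2)/P(2)) = 0.25·log₂(0.25/0.0442) = 0.62495
  Q(3)·log₂(Q(3)/P(3)) = 0.25·log₂(0.25/0.0734) = 0.44202
  Q(4)·log₂(Q(4)/P(4)) = 0.25·log₂(0.25/0.031) = 0.75290

D_KL(Q||P) = -0.44198 + 0.62495 + 0.44202 + 0.75290 = 1.37789 ≈ 1.3779 bits

These are NOT equal (difference: 0.2063 bits). KL divergence is asymmetric: D_KL(P||Q) ≠ D_KL(Q||P) in general.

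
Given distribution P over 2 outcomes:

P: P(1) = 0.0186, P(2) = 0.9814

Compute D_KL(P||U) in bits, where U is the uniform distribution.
0.8665 bits

U(i) = 1/2 for all i

D_KL(P||U) = Σ P(x) log₂(P(x) / (1/2))
           = Σ P(x) log₂(P(x)) + log₂(2)
           = log₂(2) - H(P)

H(P) = -Σ P(x) log₂(P(x)):
  -P(1)·log₂(P(1)) = -(0.0186)·log₂(0.0186) = 0.10692
  -P(2)·log₂(P(2)) = -(0.9814)·log₂(0.9814) = 0.02658
H(P) = 0.10692 + 0.02658 = 0.13350 bits

log₂(2) = 1.00000 bits

D_KL(P||U) = 1.00000 - 0.13350 = 0.86650 ≈ 0.8665 bits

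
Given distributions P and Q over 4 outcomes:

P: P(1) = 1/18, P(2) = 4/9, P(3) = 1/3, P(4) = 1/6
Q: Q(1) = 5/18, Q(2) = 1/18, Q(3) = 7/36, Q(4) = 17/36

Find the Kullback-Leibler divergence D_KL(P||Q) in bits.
1.2131 bits

D_KL(P||Q) = Σ P(x) log₂(P(x)/Q(x))

Computing term by term:
  P(1)·log₂(P(1)/Q(1)) = (1/18)·log₂((1/18)/(5/18)) = -0.12900
  P(2)·log₂(P(2)/Q(2)) = (4/9)·log₂((4/9)/(1/18)) = 1.33333
  P(3)·log₂(P(3)/Q(3)) = (1/3)·log₂((1/3)/(7/36)) = 0.25920
  P(4)·log₂(P(4)/Q(4)) = (1/6)·log₂((1/6)/(17/36)) = -0.25042

D_KL(P||Q) = -0.12900 + 1.33333 + 0.25920 - 0.25042 = 1.21311 ≈ 1.2131 bits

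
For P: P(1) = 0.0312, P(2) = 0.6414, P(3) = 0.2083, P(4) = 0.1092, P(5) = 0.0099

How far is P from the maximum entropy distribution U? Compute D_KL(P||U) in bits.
0.8687 bits

U(i) = 1/5 for all i

D_KL(P||U) = Σ P(x) log₂(P(x) / (1/5))
           = Σ P(x) log₂(P(x)) + log₂(5)
           = log₂(5) - H(P)

H(P) = -Σ P(x) log₂(P(x)):
  -P(1)·log₂(P(1)) = -(0.0312)·log₂(0.0312) = 0.15607
  -P(2)·log₂(P(2)) = -(0.6414)·log₂(0.6414) = 0.41095
  -P(3)·log₂(P(3)) = -(0.2083)·log₂(0.2083) = 0.47144
  -P(4)·log₂(P(4)) = -(0.1092)·log₂(0.1092) = 0.34889
  -P(5)·log₂(P(5)) = -(0.0099)·log₂(0.0099) = 0.06592
H(P) = 0.15607 + 0.41095 + 0.47144 + 0.34889 + 0.06592 = 1.45327 bits

log₂(5) = 2.32193 bits

D_KL(P||U) = 2.32193 - 1.45327 = 0.86866 ≈ 0.8687 bits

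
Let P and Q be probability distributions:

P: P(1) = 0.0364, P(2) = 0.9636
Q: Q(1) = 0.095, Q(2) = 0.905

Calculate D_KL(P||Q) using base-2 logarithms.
0.0368 bits

D_KL(P||Q) = Σ P(x) log₂(P(x)/Q(x))

Computing term by term:
  P(1)·log₂(P(1)/Q(1)) = 0.0364·log₂(0.0364/0.095) = -0.05038
  P(2)·log₂(P(2)/Q(2)) = 0.9636·log₂(0.9636/0.905) = 0.08722

D_KL(P||Q) = -0.05038 + 0.08722 = 0.03684 ≈ 0.0368 bits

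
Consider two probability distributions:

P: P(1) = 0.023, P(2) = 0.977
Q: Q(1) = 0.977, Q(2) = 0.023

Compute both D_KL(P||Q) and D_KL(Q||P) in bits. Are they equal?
D_KL(P||Q) = 5.1599 bits, D_KL(Q||P) = 5.1599 bits. Yes, in this case they are equal (although KL divergence is not symmetric in general).

D_KL(P||Q) = Σ P(x) log₂(P(x)/Q(x))

Computing term by term:
  P(1)·log₂(P(1)/Q(1)) = 0.023·log₂(0.023/0.977) = -0.12440
  P(2)·log₂(P(2)/Q(2)) = 0.977·log₂(0.977/0.023) = 5.28425

D_KL(P||Q) = -0.12440 + 5.28425 = 5.15985 ≈ 5.1599 bits

D_KL(Q||P) = Σ Q(x) log₂(Q(x)/P(x))

Computing term by term:
  Q(1)·log₂(Q(1)/P(1)) = 0.977·log₂(0.977/0.023) = 5.28425
  Q(2)·log₂(Q(2)/P(2)) = 0.023·log₂(0.023/0.977) = -0.12440

D_KL(Q||P) = 5.28425 - 0.12440 = 5.15985 ≈ 5.1599 bits

These ARE equal here. Q is P with outcomes relabeled (Q(1) = P(2), Q(2) = P(1)) by a relabeling that is its own inverse, so the two sums contain exactly the same terms in a different order. This is a special case — KL divergence is not symmetric in general: D_KL(P||Q) ≠ D_KL(Q||P) for most P, Q.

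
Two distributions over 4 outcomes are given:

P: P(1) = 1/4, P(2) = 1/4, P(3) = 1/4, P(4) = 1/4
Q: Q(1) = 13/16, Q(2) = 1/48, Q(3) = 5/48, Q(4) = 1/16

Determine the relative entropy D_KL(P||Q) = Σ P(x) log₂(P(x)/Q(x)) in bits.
1.2869 bits

D_KL(P||Q) = Σ P(x) log₂(P(x)/Q(x))

Computing term by term:
  P(1)·log₂(P(1)/Q(1)) = (1/4)·log₂((1/4)/(13/16)) = -0.42511
  P(2)·log₂(P(2)/Q(2)) = (1/4)·log₂((1/4)/(1/48)) = 0.89624
  P(3)·log₂(P(3)/Q(3)) = (1/4)·log₂((1/4)/(5/48)) = 0.31576
  P(4)·log₂(P(4)/Q(4)) = (1/4)·log₂((1/4)/(1/16)) = 0.50000

D_KL(P||Q) = -0.42511 + 0.89624 + 0.31576 + 0.50000 = 1.28689 ≈ 1.2869 bits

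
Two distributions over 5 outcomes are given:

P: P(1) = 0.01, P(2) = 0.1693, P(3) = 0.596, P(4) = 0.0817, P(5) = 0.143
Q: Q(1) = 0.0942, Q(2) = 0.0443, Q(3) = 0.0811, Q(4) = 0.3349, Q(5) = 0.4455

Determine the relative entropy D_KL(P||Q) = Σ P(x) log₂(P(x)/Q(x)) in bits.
1.6094 bits

D_KL(P||Q) = Σ P(x) log₂(P(x)/Q(x))

Computing term by term:
  P(1)·log₂(P(1)/Q(1)) = 0.01·log₂(0.01/0.0942) = -0.03236
  P(2)·log₂(P(2)/Q(2)) = 0.1693·log₂(0.1693/0.0443) = 0.32746
  P(3)·log₂(P(3)/Q(3)) = 0.596·log₂(0.596/0.0811) = 1.71501
  P(4)·log₂(P(4)/Q(4)) = 0.0817·log₂(0.0817/0.3349) = -0.16629
  P(5)·log₂(P(5)/Q(5)) = 0.143·log₂(0.143/0.4455) = -0.23444

D_KL(P||Q) = -0.03236 + 0.32746 + 1.71501 - 0.16629 - 0.23444 = 1.60938 ≈ 1.6094 bits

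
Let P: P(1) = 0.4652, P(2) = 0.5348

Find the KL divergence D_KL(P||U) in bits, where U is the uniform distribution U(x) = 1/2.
0.0035 bits

U(i) = 1/2 for all i

D_KL(P||U) = Σ P(x) log₂(P(x) / (1/2))
           = Σ P(x) log₂(P(x)) + log₂(2)
           = log₂(2) - H(P)

H(P) = -Σ P(x) log₂(P(x)):
  -P(1)·log₂(P(1)) = -(0.4652)·log₂(0.4652) = 0.51362
  -P(2)·log₂(P(2)) = -(0.5348)·log₂(0.5348) = 0.48289
H(P) = 0.51362 + 0.48289 = 0.99651 bits

log₂(2) = 1.00000 bits

D_KL(P||U) = 1.00000 - 0.99651 = 0.00349 ≈ 0.0035 bits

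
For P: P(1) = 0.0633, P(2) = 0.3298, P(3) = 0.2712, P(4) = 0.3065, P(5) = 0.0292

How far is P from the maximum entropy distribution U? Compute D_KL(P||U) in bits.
0.3598 bits

U(i) = 1/5 for all i

D_KL(P||U) = Σ P(x) log₂(P(x) / (1/5))
           = Σ P(x) log₂(P(x)) + log₂(5)
           = log₂(5) - H(P)

H(P) = -Σ P(x) log₂(P(x)):
  -P(1)·log₂(P(1)) = -(0.0633)·log₂(0.0633) = 0.25204
  -P(2)·log₂(P(2)) = -(0.3298)·log₂(0.3298) = 0.52779
  -P(3)·log₂(P(3)) = -(0.2712)·log₂(0.2712) = 0.51055
  -P(4)·log₂(P(4)) = -(0.3065)·log₂(0.3065) = 0.52290
  -P(5)·log₂(P(5)) = -(0.0292)·log₂(0.0292) = 0.14886
H(P) = 0.25204 + 0.52779 + 0.51055 + 0.52290 + 0.14886 = 1.96214 bits

log₂(5) = 2.32193 bits

D_KL(P||U) = 2.32193 - 1.96214 = 0.35979 ≈ 0.3598 bits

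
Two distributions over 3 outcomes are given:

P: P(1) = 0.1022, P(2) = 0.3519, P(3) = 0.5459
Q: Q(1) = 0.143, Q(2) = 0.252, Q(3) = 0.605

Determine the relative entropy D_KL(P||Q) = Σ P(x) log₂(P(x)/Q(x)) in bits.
0.0390 bits

D_KL(P||Q) = Σ P(x) log₂(P(x)/Q(x))

Computing term by term:
  P(1)·log₂(P(1)/Q(1)) = 0.1022·log₂(0.1022/0.143) = -0.04953
  P(2)·log₂(P(2)/Q(2)) = 0.3519·log₂(0.3519/0.252) = 0.16952
  P(3)·log₂(P(3)/Q(3)) = 0.5459·log₂(0.5459/0.605) = -0.08096

D_KL(P||Q) = -0.04953 + 0.16952 - 0.08096 = 0.03903 ≈ 0.0390 bits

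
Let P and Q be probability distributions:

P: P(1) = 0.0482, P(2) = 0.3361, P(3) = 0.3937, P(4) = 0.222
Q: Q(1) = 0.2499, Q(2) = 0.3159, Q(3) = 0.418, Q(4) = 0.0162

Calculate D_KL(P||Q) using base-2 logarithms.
0.7200 bits

D_KL(P||Q) = Σ P(x) log₂(P(x)/Q(x))

Computing term by term:
  P(1)·log₂(P(1)/Q(1)) = 0.0482·log₂(0.0482/0.2499) = -0.11444
  P(2)·log₂(P(2)/Q(2)) = 0.3361·log₂(0.3361/0.3159) = 0.03005
  P(3)·log₂(P(3)/Q(3)) = 0.3937·log₂(0.3937/0.418) = -0.03402
  P(4)·log₂(P(4)/Q(4)) = 0.222·log₂(0.222/0.0162) = 0.83838

D_KL(P||Q) = -0.11444 + 0.03005 - 0.03402 + 0.83838 = 0.71997 ≈ 0.7200 bits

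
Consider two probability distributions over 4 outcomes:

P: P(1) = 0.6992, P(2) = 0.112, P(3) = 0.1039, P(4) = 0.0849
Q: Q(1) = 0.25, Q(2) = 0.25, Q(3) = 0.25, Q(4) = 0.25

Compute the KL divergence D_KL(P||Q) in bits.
0.6438 bits

D_KL(P||Q) = Σ P(x) log₂(P(x)/Q(x))

Computing term by term:
  P(1)·log₂(P(1)/Q(1)) = 0.6992·log₂(0.6992/0.25) = 1.03746
  P(2)·log₂(P(2)/Q(2)) = 0.112·log₂(0.112/0.25) = -0.12974
  P(3)·log₂(P(3)/Q(3)) = 0.1039·log₂(0.1039/0.25) = -0.13161
  P(4)·log₂(P(4)/Q(4)) = 0.0849·log₂(0.0849/0.25) = -0.13228

D_KL(P||Q) = 1.03746 - 0.12974 - 0.13161 - 0.13228 = 0.64383 ≈ 0.6438 bits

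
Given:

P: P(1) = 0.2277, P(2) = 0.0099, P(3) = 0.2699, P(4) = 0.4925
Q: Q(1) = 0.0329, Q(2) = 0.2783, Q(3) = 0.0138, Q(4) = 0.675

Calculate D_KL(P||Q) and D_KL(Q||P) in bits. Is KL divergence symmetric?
D_KL(P||Q) = 1.5217 bits, D_KL(Q||P) = 1.4954 bits. No, KL divergence is not symmetric.

D_KL(P||Q) = Σ P(x) log₂(P(x)/Q(x))

Computing term by term:
  P(1)·log₂(P(1)/Q(1)) = 0.2277·log₂(0.2277/0.0329) = 0.63550
  P(2)·log₂(P(2)/Q(2)) = 0.0099·log₂(0.0099/0.2783) = -0.04765
  P(3)·log₂(P(3)/Q(3)) = 0.2699·log₂(0.2699/0.0138) = 1.15779
  P(4)·log₂(P(4)/Q(4)) = 0.4925·log₂(0.4925/0.675) = -0.22397

D_KL(P||Q) = 0.63550 - 0.04765 + 1.15779 - 0.22397 = 1.52167 ≈ 1.5217 bits

D_KL(Q||P) = Σ Q(x) log₂(Q(x)/P(x))

Computing term by term:
  Q(1)·log₂(Q(1)/P(1)) = 0.0329·log₂(0.0329/0.2277) = -0.09182
  Q(2)·log₂(Q(2)/P(2)) = 0.2783·log₂(0.2783/0.0099) = 1.33948
  Q(3)·log₂(Q(3)/P(3)) = 0.0138·log₂(0.0138/0.2699) = -0.05920
  Q(4)·log₂(Q(4)/P(4)) = 0.675·log₂(0.675/0.4925) = 0.30697

D_KL(Q||P) = -0.09182 + 1.33948 - 0.05920 + 0.30697 = 1.49543 ≈ 1.4954 bits

These are NOT equal (difference: 0.0263 bits). KL divergence is asymmetric: D_KL(P||Q) ≠ D_KL(Q||P) in general.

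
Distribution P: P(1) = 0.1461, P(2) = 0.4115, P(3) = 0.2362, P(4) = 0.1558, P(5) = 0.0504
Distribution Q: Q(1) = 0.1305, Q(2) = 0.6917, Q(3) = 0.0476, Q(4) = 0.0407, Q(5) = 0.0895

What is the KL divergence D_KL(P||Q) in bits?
0.5213 bits

D_KL(P||Q) = Σ P(x) log₂(P(x)/Q(x))

Computing term by term:
  P(1)·log₂(P(1)/Q(1)) = 0.1461·log₂(0.1461/0.1305) = 0.02380
  P(2)·log₂(P(2)/Q(2)) = 0.4115·log₂(0.4115/0.6917) = -0.30832
  P(3)·log₂(P(3)/Q(3)) = 0.2362·log₂(0.2362/0.0476) = 0.54585
  P(4)·log₂(P(4)/Q(4)) = 0.1558·log₂(0.1558/0.0407) = 0.30172
  P(5)·log₂(P(5)/Q(5)) = 0.0504·log₂(0.0504/0.0895) = -0.04175

D_KL(P||Q) = 0.02380 - 0.30832 + 0.54585 + 0.30172 - 0.04175 = 0.52130 ≈ 0.5213 bits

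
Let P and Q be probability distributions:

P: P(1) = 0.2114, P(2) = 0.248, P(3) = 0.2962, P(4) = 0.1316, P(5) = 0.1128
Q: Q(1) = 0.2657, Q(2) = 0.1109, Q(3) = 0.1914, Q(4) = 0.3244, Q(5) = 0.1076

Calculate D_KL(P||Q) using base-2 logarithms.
0.2412 bits

D_KL(P||Q) = Σ P(x) log₂(P(x)/Q(x))

Computing term by term:
  P(1)·log₂(P(1)/Q(1)) = 0.2114·log₂(0.2114/0.2657) = -0.06972
  P(2)·log₂(P(2)/Q(2)) = 0.248·log₂(0.248/0.1109) = 0.28795
  P(3)·log₂(P(3)/Q(3)) = 0.2962·log₂(0.2962/0.1914) = 0.18660
  P(4)·log₂(P(4)/Q(4)) = 0.1316·log₂(0.1316/0.3244) = -0.17129
  P(5)·log₂(P(5)/Q(5)) = 0.1128·log₂(0.1128/0.1076) = 0.00768

D_KL(P||Q) = -0.06972 + 0.28795 + 0.18660 - 0.17129 + 0.00768 = 0.24122 ≈ 0.2412 bits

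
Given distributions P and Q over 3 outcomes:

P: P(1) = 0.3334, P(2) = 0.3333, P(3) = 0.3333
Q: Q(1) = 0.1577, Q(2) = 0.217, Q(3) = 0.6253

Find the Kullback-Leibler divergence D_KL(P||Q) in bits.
0.2639 bits

D_KL(P||Q) = Σ P(x) log₂(P(x)/Q(x))

Computing term by term:
  P(1)·log₂(P(1)/Q(1)) = 0.3334·log₂(0.3334/0.1577) = 0.36010
  P(2)·log₂(P(2)/Q(2)) = 0.3333·log₂(0.3333/0.217) = 0.20635
  P(3)·log₂(P(3)/Q(3)) = 0.3333·log₂(0.3333/0.6253) = -0.30255

D_KL(P||Q) = 0.36010 + 0.20635 - 0.30255 = 0.26390 ≈ 0.2639 bits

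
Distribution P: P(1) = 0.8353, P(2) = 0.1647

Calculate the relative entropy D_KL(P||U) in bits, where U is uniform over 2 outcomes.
0.3546 bits

U(i) = 1/2 for all i

D_KL(P||U) = Σ P(x) log₂(P(x) / (1/2))
           = Σ P(x) log₂(P(x)) + log₂(2)
           = log₂(2) - H(P)

H(P) = -Σ P(x) log₂(P(x)):
  -P(1)·log₂(P(1)) = -(0.8353)·log₂(0.8353) = 0.21687
  -P(2)·log₂(P(2)) = -(0.1647)·log₂(0.1647) = 0.42856
H(P) = 0.21687 + 0.42856 = 0.64543 bits

log₂(2) = 1.00000 bits

D_KL(P||U) = 1.00000 - 0.64543 = 0.35457 ≈ 0.3546 bits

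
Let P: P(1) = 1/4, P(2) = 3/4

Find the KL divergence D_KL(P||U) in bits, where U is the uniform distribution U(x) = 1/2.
0.1887 bits

U(i) = 1/2 for all i

D_KL(P||U) = Σ P(x) log₂(P(x) / (1/2))
           = Σ P(x) log₂(P(x)) + log₂(2)
           = log₂(2) - H(P)

H(P) = -Σ P(x) log₂(P(x)):
  -P(1)·log₂(P(1)) = -(1/4)·log₂(1/4) = 0.50000
  -P(2)·log₂(P(2)) = -(3/4)·log₂(3/4) = 0.31128
H(P) = 0.50000 + 0.31128 = 0.81128 bits

log₂(2) = 1.00000 bits

D_KL(P||U) = 1.00000 - 0.81128 = 0.18872 ≈ 0.1887 bits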